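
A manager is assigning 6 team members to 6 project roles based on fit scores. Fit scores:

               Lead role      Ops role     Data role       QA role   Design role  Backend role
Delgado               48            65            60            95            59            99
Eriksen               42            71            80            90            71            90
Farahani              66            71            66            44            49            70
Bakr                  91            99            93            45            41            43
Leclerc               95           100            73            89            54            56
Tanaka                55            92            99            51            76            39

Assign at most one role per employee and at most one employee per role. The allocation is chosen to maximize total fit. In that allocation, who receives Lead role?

Optimal: Delgado→Backend role (99 pts), Eriksen→QA role (90 pts), Farahani→Design role (49 pts), Bakr→Ops role (99 pts), Leclerc→Lead role (95 pts), Tanaka→Data role (99 pts) — total 99+90+49+99+95+99 = 531 pts.
No other one-to-one assignment exceeds 531 pts.
Leclerc's own top role is Ops role (100 pts), but forcing Leclerc→Ops role and reassigning the rest optimally gives only 528 pts — worse by 3.

Leclerc receives Lead role.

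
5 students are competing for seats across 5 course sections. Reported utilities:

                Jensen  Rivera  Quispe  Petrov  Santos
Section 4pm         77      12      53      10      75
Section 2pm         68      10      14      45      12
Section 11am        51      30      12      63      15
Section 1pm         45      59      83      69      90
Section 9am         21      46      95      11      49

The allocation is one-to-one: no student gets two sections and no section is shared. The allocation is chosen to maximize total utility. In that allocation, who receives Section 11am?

Petrov receives Section 11am.

Treat this as an assignment problem: match each student to one section.
Optimal: Jensen→Section 2pm (68 points), Rivera→Section 1pm (59 points), Quispe→Section 9am (95 points), Petrov→Section 11am (63 points), Santos→Section 4pm (75 points) — total 68+59+95+63+75 = 360 points.
Max-entry greedy (repeatedly take the single best remaining cell) gives 335 points, worse by 25.
Next-best assignment: Jensen→Section 4pm, Rivera→Section 11am, Quispe→Section 9am, Petrov→Section 2pm, Santos→Section 1pm = 337 points.
Swapping Rivera↔Petrov (Rivera→Section 11am 30 points, Petrov→Section 1pm 69 points) loses 23.
Petrov's own top section is Section 1pm (69 points), but forcing Petrov→Section 1pm and reassigning the rest optimally gives only 337 points — worse by 23.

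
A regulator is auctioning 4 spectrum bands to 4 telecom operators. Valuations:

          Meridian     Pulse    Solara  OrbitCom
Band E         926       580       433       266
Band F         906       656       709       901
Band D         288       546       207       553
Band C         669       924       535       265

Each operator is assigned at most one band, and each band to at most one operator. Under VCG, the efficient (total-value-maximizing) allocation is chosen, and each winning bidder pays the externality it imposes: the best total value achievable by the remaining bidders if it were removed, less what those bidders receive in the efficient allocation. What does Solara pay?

Solara pays $348M.

Efficient allocation: Meridian→Band E ($926M), Pulse→Band C ($924M), Solara→Band F ($709M), OrbitCom→Band D ($553M); total welfare W = $3112M.
Solara receives Band F at value $709M, so the others get W − 709 = $2403M.
Without Solara: best allocation of the remaining 3 bidders over all 4 bands is Meridian→Band E ($926M), Pulse→Band C ($924M), OrbitCom→Band F ($901M), total $2751M.
VCG payment = (others' best without Solara) − (others' welfare with Solara) = 2751 − 2403 = $348M.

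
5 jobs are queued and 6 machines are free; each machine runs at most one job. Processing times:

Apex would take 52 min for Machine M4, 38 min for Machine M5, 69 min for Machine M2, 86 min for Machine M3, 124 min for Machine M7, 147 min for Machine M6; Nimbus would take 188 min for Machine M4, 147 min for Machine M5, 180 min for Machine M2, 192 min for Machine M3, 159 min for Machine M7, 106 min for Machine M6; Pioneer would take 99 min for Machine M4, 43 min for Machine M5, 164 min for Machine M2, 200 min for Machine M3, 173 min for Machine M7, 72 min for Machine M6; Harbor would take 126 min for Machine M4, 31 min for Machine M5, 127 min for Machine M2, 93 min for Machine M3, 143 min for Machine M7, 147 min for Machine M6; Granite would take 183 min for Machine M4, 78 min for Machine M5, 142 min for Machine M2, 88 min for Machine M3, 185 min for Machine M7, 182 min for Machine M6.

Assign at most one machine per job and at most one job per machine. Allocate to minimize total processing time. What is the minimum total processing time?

Min total: 393 min

Optimal: Apex→Machine M2 (69 min), Nimbus→Machine M6 (106 min), Pioneer→Machine M4 (99 min), Harbor→Machine M5 (31 min), Granite→Machine M3 (88 min) — total 69+106+99+31+88 = 393 min.
Next-best assignment: Apex→Machine M4, Nimbus→Machine M7, Pioneer→Machine M6, Harbor→Machine M5, Granite→Machine M3 = 402 min.
Checked against all permutations: 393 min is optimal.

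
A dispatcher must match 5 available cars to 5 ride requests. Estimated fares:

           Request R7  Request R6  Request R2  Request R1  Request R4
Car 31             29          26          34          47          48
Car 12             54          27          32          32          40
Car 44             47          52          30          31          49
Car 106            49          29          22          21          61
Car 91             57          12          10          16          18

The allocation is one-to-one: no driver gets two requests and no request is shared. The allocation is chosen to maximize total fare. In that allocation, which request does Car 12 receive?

Optimal: Car 31→Request R1 ($47), Car 12→Request R2 ($32), Car 44→Request R6 ($52), Car 106→Request R4 ($61), Car 91→Request R7 ($57) — total 47+32+52+61+57 = $249.
Column-greedy (each request in turn goes to its best remaining driver) gives $236, worse by 13.
Next-best assignment: Car 31→Request R2, Car 12→Request R1, Car 44→Request R6, Car 106→Request R4, Car 91→Request R7 = $236.
Swapping Car 12↔Car 91 (Car 12→Request R7 $54, Car 91→Request R2 $10) loses 25.
No other one-to-one assignment exceeds $249.
Car 12's own top request is Request R7 ($54), but forcing Car 12→Request R7 and reassigning the rest optimally gives only $224 — worse by 25.

Car 12 receives Request R2.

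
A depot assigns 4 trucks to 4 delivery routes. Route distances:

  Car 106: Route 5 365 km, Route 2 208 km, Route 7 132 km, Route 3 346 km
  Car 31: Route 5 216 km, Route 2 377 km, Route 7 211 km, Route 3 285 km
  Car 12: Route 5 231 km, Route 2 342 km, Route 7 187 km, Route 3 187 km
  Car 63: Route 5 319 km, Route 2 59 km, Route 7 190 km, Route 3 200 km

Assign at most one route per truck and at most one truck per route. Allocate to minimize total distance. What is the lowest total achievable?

Min total: 594 km

Optimal: Car 106→Route 7 (132 km), Car 31→Route 5 (216 km), Car 12→Route 3 (187 km), Car 63→Route 2 (59 km) — total 132+216+187+59 = 594 km.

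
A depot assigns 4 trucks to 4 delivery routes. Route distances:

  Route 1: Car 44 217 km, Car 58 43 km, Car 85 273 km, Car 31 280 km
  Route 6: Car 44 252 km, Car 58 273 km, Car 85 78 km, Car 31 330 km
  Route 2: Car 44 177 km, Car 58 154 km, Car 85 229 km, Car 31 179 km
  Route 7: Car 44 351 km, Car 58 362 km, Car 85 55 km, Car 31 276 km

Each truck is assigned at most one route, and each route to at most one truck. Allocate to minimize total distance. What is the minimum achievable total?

Optimal: Car 44→Route 6 (252 km), Car 58→Route 1 (43 km), Car 85→Route 7 (55 km), Car 31→Route 2 (179 km) — total 252+43+55+179 = 529 km.
Min-entry greedy (repeatedly take the single cheapest remaining cell) gives 605 km, worse by 76.
Checked against all permutations: 529 km is optimal.

Minimum total: 529 km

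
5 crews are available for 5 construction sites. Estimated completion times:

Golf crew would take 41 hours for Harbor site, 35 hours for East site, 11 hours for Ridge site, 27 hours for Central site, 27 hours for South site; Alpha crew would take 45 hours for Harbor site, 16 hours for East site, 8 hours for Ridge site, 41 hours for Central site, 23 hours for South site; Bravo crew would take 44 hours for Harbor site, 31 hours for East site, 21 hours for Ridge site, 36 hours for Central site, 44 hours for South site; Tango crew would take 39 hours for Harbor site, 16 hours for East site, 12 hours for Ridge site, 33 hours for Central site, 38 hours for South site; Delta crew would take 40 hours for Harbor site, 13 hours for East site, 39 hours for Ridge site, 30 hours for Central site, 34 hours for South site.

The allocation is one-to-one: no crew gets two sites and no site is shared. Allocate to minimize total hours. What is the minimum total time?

Min total: 119 hours

Optimal: Golf crew→Central site (27 hours), Alpha crew→South site (23 hours), Bravo crew→Harbor site (44 hours), Tango crew→Ridge site (12 hours), Delta crew→East site (13 hours) — total 27+23+44+12+13 = 119 hours.
Next-best assignment: Golf crew→Ridge site, Alpha crew→South site, Bravo crew→Central site, Tango crew→Harbor site, Delta crew→East site = 122 hours.
Every other assignment is strictly worse.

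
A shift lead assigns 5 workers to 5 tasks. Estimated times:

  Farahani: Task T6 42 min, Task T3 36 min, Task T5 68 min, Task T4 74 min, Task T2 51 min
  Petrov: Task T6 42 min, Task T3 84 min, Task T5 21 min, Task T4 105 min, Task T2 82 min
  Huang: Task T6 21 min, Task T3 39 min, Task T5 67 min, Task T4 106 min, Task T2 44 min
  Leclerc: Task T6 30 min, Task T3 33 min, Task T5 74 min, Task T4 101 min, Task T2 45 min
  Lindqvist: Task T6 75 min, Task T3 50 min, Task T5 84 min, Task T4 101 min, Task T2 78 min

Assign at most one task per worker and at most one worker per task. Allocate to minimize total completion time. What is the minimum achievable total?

Minimum total: 211 min

Treat this as an assignment problem: match each worker to one task.
Optimal: Farahani→Task T4 (74 min), Petrov→Task T5 (21 min), Huang→Task T6 (21 min), Leclerc→Task T2 (45 min), Lindqvist→Task T3 (50 min) — total 74+21+21+45+50 = 211 min.
Min-entry greedy (repeatedly take the single cheapest remaining cell) gives 227 min, worse by 16.
No other one-to-one assignment undercuts 211 min.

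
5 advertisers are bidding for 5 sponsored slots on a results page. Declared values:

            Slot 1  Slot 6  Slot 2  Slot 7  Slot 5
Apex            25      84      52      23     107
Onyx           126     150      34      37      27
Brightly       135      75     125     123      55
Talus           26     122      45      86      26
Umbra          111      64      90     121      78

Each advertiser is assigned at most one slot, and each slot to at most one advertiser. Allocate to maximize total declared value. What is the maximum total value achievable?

This is a one-to-one assignment (maximum-weight bipartite matching).
Optimal: Apex→Slot 5 ($107), Onyx→Slot 1 ($126), Brightly→Slot 2 ($125), Talus→Slot 6 ($122), Umbra→Slot 7 ($121) — total 107+126+125+122+121 = $601.
Max-entry greedy (repeatedly take the single best remaining cell) gives $558, worse by 43.

Maximum total: $601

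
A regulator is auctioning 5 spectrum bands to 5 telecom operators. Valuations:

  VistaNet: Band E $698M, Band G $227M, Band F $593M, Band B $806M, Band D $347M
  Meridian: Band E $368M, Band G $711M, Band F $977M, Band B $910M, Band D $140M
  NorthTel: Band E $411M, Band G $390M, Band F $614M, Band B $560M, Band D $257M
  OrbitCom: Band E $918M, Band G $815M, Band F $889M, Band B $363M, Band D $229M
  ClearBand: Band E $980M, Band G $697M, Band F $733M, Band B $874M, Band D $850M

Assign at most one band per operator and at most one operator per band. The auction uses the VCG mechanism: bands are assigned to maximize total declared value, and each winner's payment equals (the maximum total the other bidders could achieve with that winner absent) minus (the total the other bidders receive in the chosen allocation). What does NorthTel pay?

Efficient allocation: VistaNet→Band B ($806M), Meridian→Band F ($977M), NorthTel→Band G ($390M), OrbitCom→Band E ($918M), ClearBand→Band D ($850M); total welfare W = $3941M.
NorthTel receives Band G at value $390M, so the others get W − 390 = $3551M.
Without NorthTel: best allocation of the remaining 4 bidders over all 5 bands is VistaNet→Band B ($806M), Meridian→Band F ($977M), OrbitCom→Band G ($815M), ClearBand→Band E ($980M), total $3578M.
VCG payment = (others' best without NorthTel) − (others' welfare with NorthTel) = 3578 − 3551 = $27M.

NorthTel pays $27M.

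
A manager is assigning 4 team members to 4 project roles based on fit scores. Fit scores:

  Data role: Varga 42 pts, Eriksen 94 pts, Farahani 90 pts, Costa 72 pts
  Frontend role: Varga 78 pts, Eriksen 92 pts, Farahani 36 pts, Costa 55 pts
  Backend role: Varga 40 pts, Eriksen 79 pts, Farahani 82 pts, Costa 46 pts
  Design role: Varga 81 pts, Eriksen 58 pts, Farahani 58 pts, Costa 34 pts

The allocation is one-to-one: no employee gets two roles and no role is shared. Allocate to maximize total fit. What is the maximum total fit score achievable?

Max total: 327 pts

Optimal: Varga→Design role (81 pts), Eriksen→Frontend role (92 pts), Farahani→Backend role (82 pts), Costa→Data role (72 pts) — total 81+92+82+72 = 327 pts.
Column-greedy (each role in turn goes to its best remaining employee) gives 288 pts, worse by 39.
Every other assignment is strictly worse.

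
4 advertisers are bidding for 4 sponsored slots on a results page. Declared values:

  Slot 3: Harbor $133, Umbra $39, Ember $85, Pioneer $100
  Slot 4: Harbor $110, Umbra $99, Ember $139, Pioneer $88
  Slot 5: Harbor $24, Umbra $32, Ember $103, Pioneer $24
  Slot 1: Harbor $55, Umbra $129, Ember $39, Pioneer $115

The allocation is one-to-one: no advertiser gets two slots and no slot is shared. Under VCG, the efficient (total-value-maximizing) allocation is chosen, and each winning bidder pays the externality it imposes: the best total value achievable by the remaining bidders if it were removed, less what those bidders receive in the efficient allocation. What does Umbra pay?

Efficient allocation: Harbor→Slot 3 ($133), Umbra→Slot 1 ($129), Ember→Slot 5 ($103), Pioneer→Slot 4 ($88); total welfare W = $453.
Umbra receives Slot 1 at value $129, so the others get W − 129 = $324.
Without Umbra: best allocation of the remaining 3 bidders over all 4 slots is Harbor→Slot 3 ($133), Ember→Slot 4 ($139), Pioneer→Slot 1 ($115), total $387.
VCG payment = (others' best without Umbra) − (others' welfare with Umbra) = 387 − 324 = $63.

Umbra pays $63.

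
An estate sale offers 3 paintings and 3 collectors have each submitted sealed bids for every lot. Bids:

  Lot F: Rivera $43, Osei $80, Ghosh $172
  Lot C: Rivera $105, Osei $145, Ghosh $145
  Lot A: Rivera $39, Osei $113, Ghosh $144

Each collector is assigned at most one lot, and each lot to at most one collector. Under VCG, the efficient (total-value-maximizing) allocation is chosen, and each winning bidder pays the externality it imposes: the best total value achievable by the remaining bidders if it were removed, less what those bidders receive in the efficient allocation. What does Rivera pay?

Efficient allocation: Rivera→Lot C ($105), Osei→Lot A ($113), Ghosh→Lot F ($172); total welfare W = $390.
Rivera receives Lot C at value $105, so the others get W − 105 = $285.
Without Rivera: best allocation of the remaining 2 bidders over all 3 lots is Osei→Lot C ($145), Ghosh→Lot F ($172), total $317.
VCG payment = (others' best without Rivera) − (others' welfare with Rivera) = 317 − 285 = $32.

Rivera pays $32.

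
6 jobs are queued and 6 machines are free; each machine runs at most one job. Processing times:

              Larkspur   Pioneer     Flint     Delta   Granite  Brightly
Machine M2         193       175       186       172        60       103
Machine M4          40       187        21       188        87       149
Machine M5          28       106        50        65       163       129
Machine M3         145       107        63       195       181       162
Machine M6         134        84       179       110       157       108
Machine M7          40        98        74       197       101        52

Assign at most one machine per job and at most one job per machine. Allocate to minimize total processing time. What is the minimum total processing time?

Minimum total: 364 min

This is a one-to-one assignment (minimum-cost bipartite matching).
Optimal: Larkspur→Machine M4 (40 min), Pioneer→Machine M6 (84 min), Flint→Machine M3 (63 min), Delta→Machine M5 (65 min), Granite→Machine M2 (60 min), Brightly→Machine M7 (52 min) — total 40+84+63+65+60+52 = 364 min.
Next-best assignment: Larkspur→Machine M5, Pioneer→Machine M3, Flint→Machine M4, Delta→Machine M6, Granite→Machine M2, Brightly→Machine M7 = 378 min.
Swapping Larkspur↔Flint (Larkspur→Machine M3 145 min, Flint→Machine M4 21 min) adds 63.
Checked against all permutations: 364 min is optimal.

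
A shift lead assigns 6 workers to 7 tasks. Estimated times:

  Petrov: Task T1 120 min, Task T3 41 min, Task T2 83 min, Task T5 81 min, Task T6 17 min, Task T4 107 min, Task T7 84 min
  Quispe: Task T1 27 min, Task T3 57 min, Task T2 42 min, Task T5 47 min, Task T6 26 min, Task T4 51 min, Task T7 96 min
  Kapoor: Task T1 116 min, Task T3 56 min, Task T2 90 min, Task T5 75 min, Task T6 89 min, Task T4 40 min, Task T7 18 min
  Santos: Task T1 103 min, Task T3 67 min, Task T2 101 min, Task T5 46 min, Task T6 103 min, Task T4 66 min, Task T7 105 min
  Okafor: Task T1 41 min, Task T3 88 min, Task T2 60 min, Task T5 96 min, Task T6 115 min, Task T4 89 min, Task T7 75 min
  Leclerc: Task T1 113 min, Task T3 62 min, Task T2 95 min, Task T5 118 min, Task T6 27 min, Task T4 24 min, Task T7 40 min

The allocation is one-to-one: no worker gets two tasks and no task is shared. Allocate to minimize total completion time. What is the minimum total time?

Minimum total: 188 min

Optimal: Petrov→Task T6 (17 min), Quispe→Task T2 (42 min), Kapoor→Task T7 (18 min), Santos→Task T5 (46 min), Okafor→Task T1 (41 min), Leclerc→Task T4 (24 min) — total 17+42+18+46+41+24 = 188 min.
Column-greedy (each task in turn goes to its cheapest remaining worker) gives 241 min, worse by 53.
Every other assignment is strictly worse.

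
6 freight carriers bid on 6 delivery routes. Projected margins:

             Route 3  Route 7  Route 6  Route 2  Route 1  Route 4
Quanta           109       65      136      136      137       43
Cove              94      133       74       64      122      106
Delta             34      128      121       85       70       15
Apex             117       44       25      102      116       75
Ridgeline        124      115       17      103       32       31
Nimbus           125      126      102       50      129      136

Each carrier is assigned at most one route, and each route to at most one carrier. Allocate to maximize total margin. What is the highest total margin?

This is a one-to-one assignment (maximum-weight bipartite matching).
Optimal: Quanta→Route 2 ($136k), Cove→Route 7 ($133k), Delta→Route 6 ($121k), Apex→Route 1 ($116k), Ridgeline→Route 3 ($124k), Nimbus→Route 4 ($136k) — total 136+133+121+116+124+136 = $766k.
Row-greedy (each carrier in turn takes its best remaining route) gives $747k, worse by 19.
Next-best assignment: Quanta→Route 1, Cove→Route 7, Delta→Route 6, Apex→Route 2, Ridgeline→Route 3, Nimbus→Route 4 = $753k.

Max total: $766k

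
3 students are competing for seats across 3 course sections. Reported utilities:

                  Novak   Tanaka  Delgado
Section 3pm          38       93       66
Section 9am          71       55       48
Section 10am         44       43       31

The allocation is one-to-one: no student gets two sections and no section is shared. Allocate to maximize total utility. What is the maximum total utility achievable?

Optimal: Novak→Section 9am (71 points), Tanaka→Section 3pm (93 points), Delgado→Section 10am (31 points) — total 71+93+31 = 195 points.

Maximum total: 195 points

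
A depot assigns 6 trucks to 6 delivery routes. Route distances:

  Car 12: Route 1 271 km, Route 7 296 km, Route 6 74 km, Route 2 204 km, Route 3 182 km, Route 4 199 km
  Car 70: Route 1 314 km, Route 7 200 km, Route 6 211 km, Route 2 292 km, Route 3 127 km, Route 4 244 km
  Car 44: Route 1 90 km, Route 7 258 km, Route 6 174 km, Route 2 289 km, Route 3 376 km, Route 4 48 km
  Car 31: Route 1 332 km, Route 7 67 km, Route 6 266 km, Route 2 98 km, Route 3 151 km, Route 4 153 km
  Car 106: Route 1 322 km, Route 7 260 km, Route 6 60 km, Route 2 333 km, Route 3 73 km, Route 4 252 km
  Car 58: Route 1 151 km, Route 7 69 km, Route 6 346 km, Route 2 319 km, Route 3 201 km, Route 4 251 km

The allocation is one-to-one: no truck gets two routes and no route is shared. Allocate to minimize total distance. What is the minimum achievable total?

Optimal: Car 12→Route 4 (199 km), Car 70→Route 3 (127 km), Car 44→Route 1 (90 km), Car 31→Route 2 (98 km), Car 106→Route 6 (60 km), Car 58→Route 7 (69 km) — total 199+127+90+98+60+69 = 643 km.
Row-greedy (each truck in turn takes its cheapest remaining route) gives 957 km, worse by 314.
Swapping Car 44↔Car 58 (Car 44→Route 7 258 km, Car 58→Route 1 151 km) adds 250.
Checked against all permutations: 643 km is optimal.

Min total: 643 km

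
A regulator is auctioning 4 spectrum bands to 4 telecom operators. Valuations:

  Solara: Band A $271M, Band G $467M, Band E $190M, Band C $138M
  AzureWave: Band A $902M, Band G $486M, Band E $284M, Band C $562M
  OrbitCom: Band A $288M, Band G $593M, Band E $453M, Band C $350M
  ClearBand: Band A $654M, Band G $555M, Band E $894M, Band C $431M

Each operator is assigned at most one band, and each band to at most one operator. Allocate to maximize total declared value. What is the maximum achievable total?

Max total: $2613M

Optimal: Solara→Band G ($467M), AzureWave→Band A ($902M), OrbitCom→Band C ($350M), ClearBand→Band E ($894M) — total 467+902+350+894 = $2613M.
Swapping ClearBand↔OrbitCom (ClearBand→Band C $431M, OrbitCom→Band E $453M) loses 360.
No other one-to-one assignment exceeds $2613M.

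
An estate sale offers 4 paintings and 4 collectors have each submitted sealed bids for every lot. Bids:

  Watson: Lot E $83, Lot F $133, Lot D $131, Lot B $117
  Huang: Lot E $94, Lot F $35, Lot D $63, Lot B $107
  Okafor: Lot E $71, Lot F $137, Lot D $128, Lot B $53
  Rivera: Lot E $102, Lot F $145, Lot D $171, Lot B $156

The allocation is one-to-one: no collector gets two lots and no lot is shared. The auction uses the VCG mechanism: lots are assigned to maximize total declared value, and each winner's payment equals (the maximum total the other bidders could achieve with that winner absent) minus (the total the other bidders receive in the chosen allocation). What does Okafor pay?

Okafor pays $29.

Efficient allocation: Watson→Lot B ($117), Huang→Lot E ($94), Okafor→Lot F ($137), Rivera→Lot D ($171); total welfare W = $519.
Okafor receives Lot F at value $137, so the others get W − 137 = $382.
Without Okafor: best allocation of the remaining 3 bidders over all 4 lots is Watson→Lot F ($133), Huang→Lot B ($107), Rivera→Lot D ($171), total $411.
VCG payment = (others' best without Okafor) − (others' welfare with Okafor) = 411 − 382 = $29.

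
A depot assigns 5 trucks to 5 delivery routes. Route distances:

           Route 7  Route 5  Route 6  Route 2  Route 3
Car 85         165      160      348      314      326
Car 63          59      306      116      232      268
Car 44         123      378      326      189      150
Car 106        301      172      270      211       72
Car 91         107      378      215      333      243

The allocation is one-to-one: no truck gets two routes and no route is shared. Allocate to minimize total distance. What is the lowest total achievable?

Min total: 644 km

This is the linear assignment problem.
Optimal: Car 85→Route 5 (160 km), Car 63→Route 6 (116 km), Car 44→Route 2 (189 km), Car 106→Route 3 (72 km), Car 91→Route 7 (107 km) — total 160+116+189+72+107 = 644 km.
Column-greedy (each route in turn goes to its cheapest remaining truck) gives 695 km, worse by 51.
Checked against all permutations: 644 km is optimal.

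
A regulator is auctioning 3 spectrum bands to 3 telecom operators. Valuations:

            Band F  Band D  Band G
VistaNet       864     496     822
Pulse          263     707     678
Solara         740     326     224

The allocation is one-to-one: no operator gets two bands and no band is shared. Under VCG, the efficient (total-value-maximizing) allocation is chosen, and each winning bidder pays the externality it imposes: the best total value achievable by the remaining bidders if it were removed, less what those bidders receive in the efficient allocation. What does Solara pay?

Solara pays $42M.

Efficient allocation: VistaNet→Band G ($822M), Pulse→Band D ($707M), Solara→Band F ($740M); total welfare W = $2269M.
Solara receives Band F at value $740M, so the others get W − 740 = $1529M.
Without Solara: best allocation of the remaining 2 bidders over all 3 bands is VistaNet→Band F ($864M), Pulse→Band D ($707M), total $1571M.
VCG payment = (others' best without Solara) − (others' welfare with Solara) = 1571 − 1529 = $42M.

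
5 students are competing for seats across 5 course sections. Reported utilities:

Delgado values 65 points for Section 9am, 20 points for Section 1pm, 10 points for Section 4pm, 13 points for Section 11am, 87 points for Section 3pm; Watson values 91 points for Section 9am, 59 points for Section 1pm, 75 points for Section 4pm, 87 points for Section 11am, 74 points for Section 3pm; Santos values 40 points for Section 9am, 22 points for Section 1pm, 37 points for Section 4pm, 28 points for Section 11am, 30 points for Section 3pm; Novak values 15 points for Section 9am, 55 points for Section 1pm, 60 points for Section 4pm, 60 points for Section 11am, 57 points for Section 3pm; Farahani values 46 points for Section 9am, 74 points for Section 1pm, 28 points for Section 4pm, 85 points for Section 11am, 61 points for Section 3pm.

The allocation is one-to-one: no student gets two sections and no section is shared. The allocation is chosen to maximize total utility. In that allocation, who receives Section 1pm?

Optimal: Delgado→Section 3pm (87 points), Watson→Section 9am (91 points), Santos→Section 4pm (37 points), Novak→Section 1pm (55 points), Farahani→Section 11am (85 points) — total 87+91+37+55+85 = 355 points.
Column-greedy (each section in turn goes to its best remaining student) gives 340 points, worse by 15.
Checked against all permutations: 355 points is optimal.
Novak's own top section is Section 4pm (60 points), but forcing Novak→Section 4pm and reassigning the rest optimally gives only 348 points — worse by 7.

Novak receives Section 1pm.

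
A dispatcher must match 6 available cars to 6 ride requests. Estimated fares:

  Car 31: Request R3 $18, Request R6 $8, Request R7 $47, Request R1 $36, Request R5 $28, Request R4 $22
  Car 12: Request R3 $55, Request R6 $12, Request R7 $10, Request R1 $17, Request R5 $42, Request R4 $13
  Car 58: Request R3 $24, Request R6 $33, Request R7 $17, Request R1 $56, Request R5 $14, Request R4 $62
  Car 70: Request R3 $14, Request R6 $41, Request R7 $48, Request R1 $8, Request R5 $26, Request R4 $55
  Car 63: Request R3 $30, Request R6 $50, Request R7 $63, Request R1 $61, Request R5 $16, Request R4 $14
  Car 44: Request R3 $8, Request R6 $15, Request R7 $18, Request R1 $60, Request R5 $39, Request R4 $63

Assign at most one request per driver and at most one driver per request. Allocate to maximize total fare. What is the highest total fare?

Max total: $309

Optimal: Car 31→Request R5 ($28), Car 12→Request R3 ($55), Car 58→Request R4 ($62), Car 70→Request R6 ($41), Car 63→Request R7 ($63), Car 44→Request R1 ($60) — total 28+55+62+41+63+60 = $309.
Column-greedy (each request in turn goes to its best remaining driver) gives $303, worse by 6.
Next-best assignment: Car 31→Request R5, Car 12→Request R3, Car 58→Request R1, Car 70→Request R6, Car 63→Request R7, Car 44→Request R4 = $306.
Swapping Car 58↔Car 44 (Car 58→Request R1 $56, Car 44→Request R4 $63) loses 3.
Every other assignment is strictly worse.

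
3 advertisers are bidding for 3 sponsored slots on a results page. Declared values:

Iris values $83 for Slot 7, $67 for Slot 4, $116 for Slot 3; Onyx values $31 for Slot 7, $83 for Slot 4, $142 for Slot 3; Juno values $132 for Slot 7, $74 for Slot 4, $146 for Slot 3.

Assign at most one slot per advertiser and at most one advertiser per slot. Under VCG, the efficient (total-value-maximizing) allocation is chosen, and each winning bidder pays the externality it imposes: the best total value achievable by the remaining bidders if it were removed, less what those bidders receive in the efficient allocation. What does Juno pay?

Efficient allocation: Iris→Slot 4 ($67), Onyx→Slot 3 ($142), Juno→Slot 7 ($132); total welfare W = $341.
Juno receives Slot 7 at value $132, so the others get W − 132 = $209.
Without Juno: best allocation of the remaining 2 bidders over all 3 slots is Iris→Slot 7 ($83), Onyx→Slot 3 ($142), total $225.
VCG payment = (others' best without Juno) − (others' welfare with Juno) = 225 − 209 = $16.

Juno pays $16.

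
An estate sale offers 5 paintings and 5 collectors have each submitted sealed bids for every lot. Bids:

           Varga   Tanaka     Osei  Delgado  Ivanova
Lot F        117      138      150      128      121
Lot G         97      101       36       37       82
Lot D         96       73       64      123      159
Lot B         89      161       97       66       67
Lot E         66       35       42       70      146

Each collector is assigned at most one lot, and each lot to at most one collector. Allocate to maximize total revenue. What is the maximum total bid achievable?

Optimal: Varga→Lot G ($97), Tanaka→Lot B ($161), Osei→Lot F ($150), Delgado→Lot D ($123), Ivanova→Lot E ($146) — total 97+161+150+123+146 = $677.
Max-entry greedy (repeatedly take the single best remaining cell) gives $637, worse by 40.
Next-best assignment: Varga→Lot G, Tanaka→Lot B, Osei→Lot F, Delgado→Lot E, Ivanova→Lot D = $637.

Max total: $677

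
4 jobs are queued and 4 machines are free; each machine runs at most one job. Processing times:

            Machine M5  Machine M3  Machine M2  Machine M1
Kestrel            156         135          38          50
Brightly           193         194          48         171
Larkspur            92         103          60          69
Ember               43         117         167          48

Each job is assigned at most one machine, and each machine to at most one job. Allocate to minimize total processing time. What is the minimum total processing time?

This is the linear assignment problem.
Optimal: Kestrel→Machine M1 (50 min), Brightly→Machine M2 (48 min), Larkspur→Machine M3 (103 min), Ember→Machine M5 (43 min) — total 50+48+103+43 = 244 min.
Column-greedy (each machine in turn goes to its cheapest remaining job) gives 355 min, worse by 111.
No other one-to-one assignment undercuts 244 min.

Min total: 244 min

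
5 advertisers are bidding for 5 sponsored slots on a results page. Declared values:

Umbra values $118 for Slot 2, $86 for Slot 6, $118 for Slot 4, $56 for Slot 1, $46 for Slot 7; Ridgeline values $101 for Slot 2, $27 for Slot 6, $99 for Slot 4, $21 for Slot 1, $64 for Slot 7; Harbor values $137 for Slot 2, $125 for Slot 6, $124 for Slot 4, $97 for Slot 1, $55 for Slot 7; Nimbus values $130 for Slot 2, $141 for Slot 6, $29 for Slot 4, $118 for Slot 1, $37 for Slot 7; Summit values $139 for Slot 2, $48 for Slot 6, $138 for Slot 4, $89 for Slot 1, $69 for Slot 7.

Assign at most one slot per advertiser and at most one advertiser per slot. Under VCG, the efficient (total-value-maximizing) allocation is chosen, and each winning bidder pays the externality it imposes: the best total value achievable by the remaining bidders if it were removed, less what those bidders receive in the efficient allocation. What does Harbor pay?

Efficient allocation: Umbra→Slot 4 ($118), Ridgeline→Slot 7 ($64), Harbor→Slot 6 ($125), Nimbus→Slot 1 ($118), Summit→Slot 2 ($139); total welfare W = $564.
Harbor receives Slot 6 at value $125, so the others get W − 125 = $439.
Without Harbor: best allocation of the remaining 4 bidders over all 5 slots is Umbra→Slot 4 ($118), Ridgeline→Slot 7 ($64), Nimbus→Slot 6 ($141), Summit→Slot 2 ($139), total $462.
VCG payment = (others' best without Harbor) − (others' welfare with Harbor) = 462 − 439 = $23.

Harbor pays $23.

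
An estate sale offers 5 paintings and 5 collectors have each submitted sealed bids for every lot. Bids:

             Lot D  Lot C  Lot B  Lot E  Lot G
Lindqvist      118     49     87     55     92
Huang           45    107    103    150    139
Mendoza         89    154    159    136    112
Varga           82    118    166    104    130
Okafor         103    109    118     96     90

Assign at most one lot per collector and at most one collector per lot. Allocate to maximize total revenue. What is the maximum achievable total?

Optimal: Lindqvist→Lot D ($118), Huang→Lot E ($150), Mendoza→Lot C ($154), Varga→Lot B ($166), Okafor→Lot G ($90) — total 118+150+154+166+90 = $678.
Row-greedy (each collector in turn takes its best remaining lot) gives $666, worse by 12.
Next-best assignment: Lindqvist→Lot D, Huang→Lot G, Mendoza→Lot C, Varga→Lot B, Okafor→Lot E = $673.
Checked against all permutations: $678 is optimal.

Maximum total: $678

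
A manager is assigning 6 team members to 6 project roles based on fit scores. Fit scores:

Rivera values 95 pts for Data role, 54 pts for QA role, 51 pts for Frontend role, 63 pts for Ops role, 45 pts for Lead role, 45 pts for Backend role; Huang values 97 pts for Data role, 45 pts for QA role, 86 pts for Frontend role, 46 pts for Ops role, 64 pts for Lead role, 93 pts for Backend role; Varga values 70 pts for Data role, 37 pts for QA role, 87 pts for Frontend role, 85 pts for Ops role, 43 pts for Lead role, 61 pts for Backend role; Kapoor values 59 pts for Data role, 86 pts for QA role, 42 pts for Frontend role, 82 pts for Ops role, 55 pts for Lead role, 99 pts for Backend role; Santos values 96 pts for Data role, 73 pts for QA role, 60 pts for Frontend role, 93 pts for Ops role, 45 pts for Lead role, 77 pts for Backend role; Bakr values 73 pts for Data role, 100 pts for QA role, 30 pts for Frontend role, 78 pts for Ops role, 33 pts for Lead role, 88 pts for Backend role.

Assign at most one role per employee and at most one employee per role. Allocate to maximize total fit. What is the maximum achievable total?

Maximum total: 538 pts

Treat this as an assignment problem: match each employee to one role.
Optimal: Rivera→Data role (95 pts), Huang→Lead role (64 pts), Varga→Frontend role (87 pts), Kapoor→Backend role (99 pts), Santos→Ops role (93 pts), Bakr→QA role (100 pts) — total 95+64+87+99+93+100 = 538 pts.
Column-greedy (each role in turn goes to its best remaining employee) gives 477 pts, worse by 61.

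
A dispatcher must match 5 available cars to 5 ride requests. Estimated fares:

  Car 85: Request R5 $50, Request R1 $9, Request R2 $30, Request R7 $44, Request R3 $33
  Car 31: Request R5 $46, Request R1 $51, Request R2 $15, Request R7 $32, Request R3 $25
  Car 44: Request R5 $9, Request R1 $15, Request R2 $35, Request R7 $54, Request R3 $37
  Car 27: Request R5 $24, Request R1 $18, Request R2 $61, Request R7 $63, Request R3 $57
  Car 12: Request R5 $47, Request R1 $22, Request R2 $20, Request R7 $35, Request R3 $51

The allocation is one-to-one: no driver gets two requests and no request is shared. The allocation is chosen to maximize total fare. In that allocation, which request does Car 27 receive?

Car 27 receives Request R2.

Treat this as an assignment problem: match each driver to one request.
Optimal: Car 85→Request R5 ($50), Car 31→Request R1 ($51), Car 44→Request R7 ($54), Car 27→Request R2 ($61), Car 12→Request R3 ($51) — total 50+51+54+61+51 = $267.
Max-entry greedy (repeatedly take the single best remaining cell) gives $250, worse by 17.
Next-best assignment: Car 85→Request R5, Car 31→Request R1, Car 44→Request R2, Car 27→Request R7, Car 12→Request R3 = $250.
Car 27's own top request is Request R7 ($63), but forcing Car 27→Request R7 and reassigning the rest optimally gives only $250 — worse by 17.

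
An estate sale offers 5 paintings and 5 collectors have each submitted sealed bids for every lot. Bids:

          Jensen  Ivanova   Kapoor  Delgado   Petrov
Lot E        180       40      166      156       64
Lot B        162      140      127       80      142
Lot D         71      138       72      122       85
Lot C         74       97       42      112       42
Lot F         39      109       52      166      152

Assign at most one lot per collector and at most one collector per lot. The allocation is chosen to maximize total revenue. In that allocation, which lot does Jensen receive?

Jensen receives Lot B.

This is a one-to-one assignment (maximum-weight bipartite matching).
Optimal: Jensen→Lot B ($162), Ivanova→Lot D ($138), Kapoor→Lot E ($166), Delgado→Lot C ($112), Petrov→Lot F ($152) — total 162+138+166+112+152 = $730.
Row-greedy (each collector in turn takes its best remaining lot) gives $600, worse by 130.
Every other assignment is strictly worse.
Jensen's own top lot is Lot E ($180), but forcing Jensen→Lot E and reassigning the rest optimally gives only $709 — worse by 21.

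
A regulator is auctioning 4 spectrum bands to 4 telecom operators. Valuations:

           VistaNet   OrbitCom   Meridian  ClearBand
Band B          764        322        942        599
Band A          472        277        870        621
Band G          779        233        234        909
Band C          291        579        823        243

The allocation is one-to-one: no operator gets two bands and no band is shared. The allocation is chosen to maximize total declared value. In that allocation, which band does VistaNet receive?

Treat this as an assignment problem: match each operator to one band.
Optimal: VistaNet→Band B ($764M), OrbitCom→Band C ($579M), Meridian→Band A ($870M), ClearBand→Band G ($909M) — total 764+579+870+909 = $3122M.
Column-greedy (each band in turn goes to its best remaining operator) gives $2921M, worse by 201.
Swapping VistaNet↔ClearBand (VistaNet→Band G $779M, ClearBand→Band B $599M) loses 295.
VistaNet's own top band is Band G ($779M), but forcing VistaNet→Band G and reassigning the rest optimally gives only $2921M — worse by 201.

VistaNet receives Band B.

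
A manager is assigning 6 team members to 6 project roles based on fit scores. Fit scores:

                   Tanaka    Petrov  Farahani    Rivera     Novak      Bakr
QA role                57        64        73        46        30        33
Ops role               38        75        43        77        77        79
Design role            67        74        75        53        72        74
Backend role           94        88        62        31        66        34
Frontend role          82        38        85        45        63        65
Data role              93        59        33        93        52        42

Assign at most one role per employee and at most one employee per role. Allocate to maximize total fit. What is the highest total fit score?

Max total: 487 pts

Treat this as an assignment problem: match each employee to one role.
Optimal: Tanaka→Backend role (94 pts), Petrov→QA role (64 pts), Farahani→Frontend role (85 pts), Rivera→Data role (93 pts), Novak→Ops role (77 pts), Bakr→Design role (74 pts) — total 94+64+85+93+77+74 = 487 pts.
Column-greedy (each role in turn goes to its best remaining employee) gives 476 pts, worse by 11.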